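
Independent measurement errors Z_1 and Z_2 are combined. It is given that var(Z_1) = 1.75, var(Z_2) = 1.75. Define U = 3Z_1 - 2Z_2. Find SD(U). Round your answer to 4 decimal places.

By independence, var(U) = (3)²var(Z_1) + (-2)²var(Z_2)
= (3)²·1.75 + (-2)²·1.75 = 22.75
SD(U) = √22.75 ≈ 4.7697

4.7697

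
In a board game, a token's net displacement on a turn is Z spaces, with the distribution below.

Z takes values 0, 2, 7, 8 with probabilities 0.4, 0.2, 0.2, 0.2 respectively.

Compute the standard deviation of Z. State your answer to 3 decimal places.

3.441

E[Z] = (0)(0.4) + (2)(0.2) + (7)(0.2) + (8)(0.2) = 3.4
E[Z²] = (0)²(0.4) + (2)²(0.2) + (7)²(0.2) + (8)²(0.2) = 23.4
V(Z) = E[Z²] − (E[Z])² = 23.4 − (3.4)² = 11.84
σ(Z) = √11.84 ≈ 3.441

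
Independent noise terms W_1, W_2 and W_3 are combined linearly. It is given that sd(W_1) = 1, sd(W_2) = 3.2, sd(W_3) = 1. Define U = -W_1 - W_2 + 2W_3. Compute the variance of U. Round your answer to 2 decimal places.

15.24

V(W_1) = 1, V(W_2) = 10.24, V(W_3) = 1
By independence, V(U) = (-1)²V(W_1) + (-1)²V(W_2) + (2)²V(W_3)
= (-1)²·1 + (-1)²·10.24 + (2)²·1 = 15.24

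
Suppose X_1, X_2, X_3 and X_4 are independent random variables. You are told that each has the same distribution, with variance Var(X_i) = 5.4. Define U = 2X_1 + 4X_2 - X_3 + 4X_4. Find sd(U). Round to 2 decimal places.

14.14

By independence, Var(U) = (2)²Var(X_1) + (4)²Var(X_2) + (-1)²Var(X_3) + (4)²Var(X_4)
= (2)²·5.4 + (4)²·5.4 + (-1)²·5.4 + (4)²·5.4 = 199.8
sd(U) = √199.8 ≈ 14.14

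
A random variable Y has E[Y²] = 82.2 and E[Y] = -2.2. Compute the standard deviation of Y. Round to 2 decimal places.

Var(Y) = 82.2 − (-2.2)² = 77.36
σ(Y) = √77.36 ≈ 8.80

8.80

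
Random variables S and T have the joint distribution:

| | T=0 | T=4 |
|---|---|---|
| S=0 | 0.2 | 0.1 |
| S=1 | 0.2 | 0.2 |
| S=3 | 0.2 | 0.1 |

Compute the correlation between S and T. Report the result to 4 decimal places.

E[S] = 1.3,  E[T] = 1.6
E[ST] = 2
Cov(S,T) = E[ST] − E[S]E[T] = 2 − (1.3)(1.6) = -0.08
V(S) = 1.41,  V(T) = 3.84
ρ = -0.08 / √(1.41·3.84) ≈ -0.0344

-0.0344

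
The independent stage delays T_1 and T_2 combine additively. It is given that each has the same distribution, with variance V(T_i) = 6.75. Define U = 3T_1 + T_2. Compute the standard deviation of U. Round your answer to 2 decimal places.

By independence, V(U) = (3)²V(T_1) + (1)²V(T_2)
= (3)²·6.75 + (1)²·6.75 = 67.5
sd(U) = √67.5 ≈ 8.22

8.22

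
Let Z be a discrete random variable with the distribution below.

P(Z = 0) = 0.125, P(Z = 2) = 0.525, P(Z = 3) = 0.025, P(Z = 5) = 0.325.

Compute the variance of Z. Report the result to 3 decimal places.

E[Z] = (0)(0.125) + (2)(0.525) + (3)(0.025) + (5)(0.325) = 2.75
E[Z²] = (0)²(0.125) + (2)²(0.525) + (3)²(0.025) + (5)²(0.325) = 10.45
var(Z) = E[Z²] − (E[Z])² = 10.45 − (2.75)² = 2.8875

2.888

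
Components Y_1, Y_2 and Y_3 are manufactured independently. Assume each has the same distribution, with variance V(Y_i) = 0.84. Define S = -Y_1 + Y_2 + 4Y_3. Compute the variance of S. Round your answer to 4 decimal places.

By independence, V(S) = (-1)²V(Y_1) + (1)²V(Y_2) + (4)²V(Y_3)
= (-1)²·0.84 + (1)²·0.84 + (4)²·0.84 = 15.12

15.1200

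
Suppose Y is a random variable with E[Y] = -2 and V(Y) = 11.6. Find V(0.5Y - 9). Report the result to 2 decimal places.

2.90

V(0.5Y - 9) = (0.5)²·V(Y) = 0.25·11.6 = 2.9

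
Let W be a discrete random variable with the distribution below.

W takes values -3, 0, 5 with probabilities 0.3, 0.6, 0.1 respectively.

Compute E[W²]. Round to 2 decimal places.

5.20

E[W²] = (-3)²(0.3) + (0)²(0.6) + (5)²(0.1) = 5.2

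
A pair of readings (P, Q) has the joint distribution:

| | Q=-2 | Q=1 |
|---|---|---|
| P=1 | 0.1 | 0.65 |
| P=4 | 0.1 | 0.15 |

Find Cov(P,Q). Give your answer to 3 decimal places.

-0.450

E[P] = 1.75,  E[Q] = 0.4
E[PQ] = 0.25
Cov(P,Q) = E[PQ] − E[P]E[Q] = 0.25 − (1.75)(0.4) = -0.45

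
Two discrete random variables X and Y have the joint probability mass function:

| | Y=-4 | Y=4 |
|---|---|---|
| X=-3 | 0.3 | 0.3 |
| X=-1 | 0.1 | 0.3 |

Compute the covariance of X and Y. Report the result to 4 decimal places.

E[X] = -2.2,  E[Y] = 0.8
E[XY] = -0.8
Cov(X,Y) = E[XY] − E[X]E[Y] = -0.8 − (-2.2)(0.8) = 0.96

0.9600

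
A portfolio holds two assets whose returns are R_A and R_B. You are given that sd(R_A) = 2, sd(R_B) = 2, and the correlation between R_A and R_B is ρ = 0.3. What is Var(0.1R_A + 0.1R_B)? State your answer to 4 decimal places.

Var(R_A) = (2)² = 4;  Var(R_B) = (2)² = 4
cov(R_A,R_B) = ρ·sd(R_A)·sd(R_B) = 0.3·2·2 = 1.2
Var(0.1R_A + 0.1R_B) = (0.1)²·Var(R_A) + (0.1)²·Var(R_B) + 2·(0.1)·(0.1)·cov(R_A,R_B)
= 0.01·4 + 0.01·4 + 0.02·1.2 = 0.104

0.1040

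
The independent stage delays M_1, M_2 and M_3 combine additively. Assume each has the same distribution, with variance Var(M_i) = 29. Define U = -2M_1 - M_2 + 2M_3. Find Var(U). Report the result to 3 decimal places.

By independence, Var(U) = (-2)²Var(M_1) + (-1)²Var(M_2) + (2)²Var(M_3)
= (-2)²·29 + (-1)²·29 + (2)²·29 = 261

261.000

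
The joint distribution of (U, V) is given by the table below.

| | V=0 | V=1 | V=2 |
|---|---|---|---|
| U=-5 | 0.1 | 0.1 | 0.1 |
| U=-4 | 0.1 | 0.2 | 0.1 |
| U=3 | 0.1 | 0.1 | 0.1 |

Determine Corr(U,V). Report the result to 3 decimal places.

E[U] = -2.2,  E[V] = 1
E[UV] = -2.2
cov(U,V) = E[UV] − E[U]E[V] = -2.2 − (-2.2)(1) = 0
var(U) = 11.76,  var(V) = 0.6
ρ = 0 / √(11.76·0.6) ≈ 0.000

0.000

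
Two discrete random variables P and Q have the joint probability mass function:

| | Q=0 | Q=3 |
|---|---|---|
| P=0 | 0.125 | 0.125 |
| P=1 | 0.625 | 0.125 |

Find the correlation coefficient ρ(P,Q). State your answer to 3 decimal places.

E[P] = 0.75,  E[Q] = 0.75
E[PQ] = 0.375
Cov(P,Q) = E[PQ] − E[P]E[Q] = 0.375 − (0.75)(0.75) = -0.1875
Var(P) = 0.1875,  Var(Q) = 1.6875
ρ = -0.1875 / √(0.1875·1.6875) ≈ -0.333

-0.333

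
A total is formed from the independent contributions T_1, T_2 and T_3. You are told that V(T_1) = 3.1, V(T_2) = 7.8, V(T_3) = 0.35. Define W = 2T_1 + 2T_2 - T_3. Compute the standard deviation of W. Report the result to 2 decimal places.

By independence, V(W) = (2)²V(T_1) + (2)²V(T_2) + (-1)²V(T_3)
= (2)²·3.1 + (2)²·7.8 + (-1)²·0.35 = 43.95
SD(W) = √43.95 ≈ 6.63

6.63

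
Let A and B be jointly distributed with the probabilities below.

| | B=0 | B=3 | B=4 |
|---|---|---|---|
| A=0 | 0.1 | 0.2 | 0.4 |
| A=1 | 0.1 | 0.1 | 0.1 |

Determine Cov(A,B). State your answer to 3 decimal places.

E[A] = 0.3,  E[B] = 2.9
E[AB] = 0.7
Cov(A,B) = E[AB] − E[A]E[B] = 0.7 − (0.3)(2.9) = -0.17

-0.170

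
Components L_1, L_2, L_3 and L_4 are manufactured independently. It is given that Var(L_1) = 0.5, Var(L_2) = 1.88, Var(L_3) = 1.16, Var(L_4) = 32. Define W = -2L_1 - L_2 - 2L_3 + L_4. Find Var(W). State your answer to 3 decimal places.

By independence, Var(W) = (-2)²Var(L_1) + (-1)²Var(L_2) + (-2)²Var(L_3) + (1)²Var(L_4)
= (-2)²·0.5 + (-1)²·1.88 + (-2)²·1.16 + (1)²·32 = 40.52

40.520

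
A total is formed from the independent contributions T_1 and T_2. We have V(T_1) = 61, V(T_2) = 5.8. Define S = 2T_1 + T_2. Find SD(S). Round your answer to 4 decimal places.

15.8051

By independence, V(S) = (2)²V(T_1) + (1)²V(T_2)
= (2)²·61 + (1)²·5.8 = 249.8
SD(S) = √249.8 ≈ 15.8051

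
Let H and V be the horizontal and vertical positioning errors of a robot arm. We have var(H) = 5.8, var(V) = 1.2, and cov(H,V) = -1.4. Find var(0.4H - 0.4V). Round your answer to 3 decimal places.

var(0.4H - 0.4V) = (0.4)²·var(H) + (-0.4)²·var(V) + 2·(0.4)·(-0.4)·cov(H,V)
= 0.16·5.8 + 0.16·1.2 + -0.32·-1.4 = 1.568

1.568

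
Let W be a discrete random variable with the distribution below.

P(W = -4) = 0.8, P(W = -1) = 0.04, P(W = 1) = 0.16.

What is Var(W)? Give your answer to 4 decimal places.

3.5136

E[W] = (-4)(0.8) + (-1)(0.04) + (1)(0.16) = -3.08
E[W²] = (-4)²(0.8) + (-1)²(0.04) + (1)²(0.16) = 13
Var(W) = E[W²] − (E[W])² = 13 − (-3.08)² = 3.5136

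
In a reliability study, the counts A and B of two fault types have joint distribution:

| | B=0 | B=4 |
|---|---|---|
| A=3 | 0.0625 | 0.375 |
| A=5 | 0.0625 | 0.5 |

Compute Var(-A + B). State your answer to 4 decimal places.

E[A] = 4.125,  E[B] = 3.5,  E[AB] = 14.5
Var(A) = 18 − (4.125)² = 0.984375;  Var(B) = 14 − (3.5)² = 1.75
Cov(A,B) = 14.5 − (4.125)(3.5) = 0.0625
Var(-A + B) = (-1)²·0.984375 + (1)²·1.75 + 2·(-1)·(1)·0.0625 = 2.609375

2.6094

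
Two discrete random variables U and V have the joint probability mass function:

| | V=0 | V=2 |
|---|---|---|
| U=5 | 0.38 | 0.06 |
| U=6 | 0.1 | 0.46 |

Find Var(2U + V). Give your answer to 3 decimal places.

3.334

E[U] = 5.56,  E[V] = 1.04,  E[UV] = 6.12
Var(U) = 31.16 − (5.56)² = 0.2464;  Var(V) = 2.08 − (1.04)² = 0.9984
Cov(U,V) = 6.12 − (5.56)(1.04) = 0.3376
Var(2U + V) = (2)²·0.2464 + (1)²·0.9984 + 2·(2)·(1)·0.3376 = 3.3344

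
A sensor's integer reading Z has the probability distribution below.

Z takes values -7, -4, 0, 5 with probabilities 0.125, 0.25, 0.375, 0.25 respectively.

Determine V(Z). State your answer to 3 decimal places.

15.984

E[Z] = (-7)(0.125) + (-4)(0.25) + (0)(0.375) + (5)(0.25) = -0.625
E[Z²] = (-7)²(0.125) + (-4)²(0.25) + (0)²(0.375) + (5)²(0.25) = 16.375
V(Z) = E[Z²] − (E[Z])² = 16.375 − (-0.625)² = 15.984375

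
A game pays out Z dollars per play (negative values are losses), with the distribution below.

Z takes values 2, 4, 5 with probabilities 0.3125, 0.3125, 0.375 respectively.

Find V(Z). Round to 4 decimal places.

1.5625

E[Z] = (2)(0.3125) + (4)(0.3125) + (5)(0.375) = 3.75
E[Z²] = (2)²(0.3125) + (4)²(0.3125) + (5)²(0.375) = 15.625
V(Z) = E[Z²] − (E[Z])² = 15.625 − (3.75)² = 1.5625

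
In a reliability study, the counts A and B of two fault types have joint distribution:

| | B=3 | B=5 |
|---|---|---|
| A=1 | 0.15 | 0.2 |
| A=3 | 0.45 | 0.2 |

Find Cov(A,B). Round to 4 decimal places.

-0.2400

E[A] = 2.3,  E[B] = 3.8
E[AB] = 8.5
Cov(A,B) = E[AB] − E[A]E[B] = 8.5 − (2.3)(3.8) = -0.24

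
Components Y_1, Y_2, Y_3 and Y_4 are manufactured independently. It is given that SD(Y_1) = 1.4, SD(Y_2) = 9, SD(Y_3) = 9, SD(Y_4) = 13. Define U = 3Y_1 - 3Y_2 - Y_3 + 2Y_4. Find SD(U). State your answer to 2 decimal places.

38.78

V(Y_1) = 1.96, V(Y_2) = 81, V(Y_3) = 81, V(Y_4) = 169
By independence, V(U) = (3)²V(Y_1) + (-3)²V(Y_2) + (-1)²V(Y_3) + (2)²V(Y_4)
= (3)²·1.96 + (-3)²·81 + (-1)²·81 + (2)²·169 = 1503.64
SD(U) = √1503.64 ≈ 38.78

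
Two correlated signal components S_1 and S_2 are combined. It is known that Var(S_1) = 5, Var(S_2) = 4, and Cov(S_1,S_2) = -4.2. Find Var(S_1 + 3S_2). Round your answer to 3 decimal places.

15.800

Var(S_1 + 3S_2) = (1)²·Var(S_1) + (3)²·Var(S_2) + 2·(1)·(3)·Cov(S_1,S_2)
= 1·5 + 9·4 + 6·-4.2 = 15.8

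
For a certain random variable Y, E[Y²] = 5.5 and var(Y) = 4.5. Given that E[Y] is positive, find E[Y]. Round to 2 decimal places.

1.00

(E[Y])² = E[Y²] − var(Y) = 5.5 − 4.5 = 1
E[Y] = √1 = 1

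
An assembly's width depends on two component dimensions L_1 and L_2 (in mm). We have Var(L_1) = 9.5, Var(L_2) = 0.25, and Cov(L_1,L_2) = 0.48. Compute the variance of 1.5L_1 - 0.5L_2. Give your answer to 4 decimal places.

20.7175

Var(1.5L_1 - 0.5L_2) = (1.5)²·Var(L_1) + (-0.5)²·Var(L_2) + 2·(1.5)·(-0.5)·Cov(L_1,L_2)
= 2.25·9.5 + 0.25·0.25 + -1.5·0.48 = 20.7175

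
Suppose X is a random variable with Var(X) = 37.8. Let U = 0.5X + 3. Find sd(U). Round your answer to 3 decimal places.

3.074

Var(0.5X + 3) = (0.5)²·37.8 = 9.45
sd(U) = √9.45 ≈ 3.074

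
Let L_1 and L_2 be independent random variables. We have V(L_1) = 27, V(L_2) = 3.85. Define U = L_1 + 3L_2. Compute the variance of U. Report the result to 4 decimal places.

61.6500

By independence, V(U) = (1)²V(L_1) + (3)²V(L_2)
= (1)²·27 + (3)²·3.85 = 61.65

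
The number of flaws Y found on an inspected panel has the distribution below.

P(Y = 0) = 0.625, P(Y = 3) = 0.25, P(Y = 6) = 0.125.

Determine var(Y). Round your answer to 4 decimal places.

E[Y] = (0)(0.625) + (3)(0.25) + (6)(0.125) = 1.5
E[Y²] = (0)²(0.625) + (3)²(0.25) + (6)²(0.125) = 6.75
var(Y) = E[Y²] − (E[Y])² = 6.75 − (1.5)² = 4.5

4.5000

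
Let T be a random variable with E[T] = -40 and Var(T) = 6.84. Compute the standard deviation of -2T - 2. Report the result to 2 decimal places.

5.23

Var(-2T - 2) = (-2)²·6.84 = 27.36
σ(-2T - 2) = √27.36 ≈ 5.23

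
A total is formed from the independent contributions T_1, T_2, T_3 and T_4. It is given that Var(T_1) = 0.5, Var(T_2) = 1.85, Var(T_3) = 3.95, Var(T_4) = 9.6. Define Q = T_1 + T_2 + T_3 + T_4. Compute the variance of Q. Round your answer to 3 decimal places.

15.900

By independence, Var(Q) = (1)²Var(T_1) + (1)²Var(T_2) + (1)²Var(T_3) + (1)²Var(T_4)
= (1)²·0.5 + (1)²·1.85 + (1)²·3.95 + (1)²·9.6 = 15.9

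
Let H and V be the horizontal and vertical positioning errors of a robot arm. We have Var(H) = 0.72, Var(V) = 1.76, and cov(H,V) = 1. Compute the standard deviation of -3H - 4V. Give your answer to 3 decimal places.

Var(-3H - 4V) = (-3)²·Var(H) + (-4)²·Var(V) + 2·(-3)·(-4)·cov(H,V)
= 9·0.72 + 16·1.76 + 24·1 = 58.64
SD(-3H - 4V) = √58.64 ≈ 7.658

7.658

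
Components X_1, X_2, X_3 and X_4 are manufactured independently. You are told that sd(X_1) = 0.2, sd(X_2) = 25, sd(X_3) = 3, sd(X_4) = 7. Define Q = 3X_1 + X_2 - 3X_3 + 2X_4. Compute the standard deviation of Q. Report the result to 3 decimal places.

30.039

Var(X_1) = 0.04, Var(X_2) = 625, Var(X_3) = 9, Var(X_4) = 49
By independence, Var(Q) = (3)²Var(X_1) + (1)²Var(X_2) + (-3)²Var(X_3) + (2)²Var(X_4)
= (3)²·0.04 + (1)²·625 + (-3)²·9 + (2)²·49 = 902.36
sd(Q) = √902.36 ≈ 30.039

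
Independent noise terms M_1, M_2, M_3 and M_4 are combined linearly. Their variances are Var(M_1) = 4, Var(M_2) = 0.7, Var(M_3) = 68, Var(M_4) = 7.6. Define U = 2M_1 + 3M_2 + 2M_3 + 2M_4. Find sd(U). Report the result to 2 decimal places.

18.02

By independence, Var(U) = (2)²Var(M_1) + (3)²Var(M_2) + (2)²Var(M_3) + (2)²Var(M_4)
= (2)²·4 + (3)²·0.7 + (2)²·68 + (2)²·7.6 = 324.7
sd(U) = √324.7 ≈ 18.02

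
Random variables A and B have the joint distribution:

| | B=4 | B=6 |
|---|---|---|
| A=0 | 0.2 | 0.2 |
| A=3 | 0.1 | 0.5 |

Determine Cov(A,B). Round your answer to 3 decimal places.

E[A] = 1.8,  E[B] = 5.4
E[AB] = 10.2
Cov(A,B) = E[AB] − E[A]E[B] = 10.2 − (1.8)(5.4) = 0.48

0.480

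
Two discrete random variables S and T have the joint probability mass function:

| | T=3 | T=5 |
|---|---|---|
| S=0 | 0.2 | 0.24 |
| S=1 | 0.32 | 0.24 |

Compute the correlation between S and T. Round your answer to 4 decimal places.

-0.1161

E[S] = 0.56,  E[T] = 3.96
E[ST] = 2.16
Cov(S,T) = E[ST] − E[S]E[T] = 2.16 − (0.56)(3.96) = -0.0576
Var(S) = 0.2464,  Var(T) = 0.9984
ρ = -0.0576 / √(0.2464·0.9984) ≈ -0.1161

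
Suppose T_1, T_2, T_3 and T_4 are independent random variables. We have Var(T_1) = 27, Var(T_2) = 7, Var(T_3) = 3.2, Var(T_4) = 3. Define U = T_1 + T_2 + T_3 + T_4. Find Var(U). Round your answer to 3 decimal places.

By independence, Var(U) = (1)²Var(T_1) + (1)²Var(T_2) + (1)²Var(T_3) + (1)²Var(T_4)
= (1)²·27 + (1)²·7 + (1)²·3.2 + (1)²·3 = 40.2

40.200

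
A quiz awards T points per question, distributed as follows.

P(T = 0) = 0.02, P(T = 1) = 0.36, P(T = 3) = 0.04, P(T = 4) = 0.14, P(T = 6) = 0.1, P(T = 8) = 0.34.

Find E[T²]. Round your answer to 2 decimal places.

28.32

E[T²] = (0)²(0.02) + (1)²(0.36) + (3)²(0.04) + (4)²(0.14) + (6)²(0.1) + (8)²(0.34) = 28.32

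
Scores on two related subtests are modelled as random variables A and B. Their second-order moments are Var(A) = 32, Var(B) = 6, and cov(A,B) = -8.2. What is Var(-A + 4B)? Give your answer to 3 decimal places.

Var(-A + 4B) = (-1)²·Var(A) + (4)²·Var(B) + 2·(-1)·(4)·cov(A,B)
= 1·32 + 16·6 + -8·-8.2 = 193.6

193.600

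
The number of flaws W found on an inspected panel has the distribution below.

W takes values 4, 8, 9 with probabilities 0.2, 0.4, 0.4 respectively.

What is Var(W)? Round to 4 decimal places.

E[W] = (4)(0.2) + (8)(0.4) + (9)(0.4) = 7.6
E[W²] = (4)²(0.2) + (8)²(0.4) + (9)²(0.4) = 61.2
Var(W) = E[W²] − (E[W])² = 61.2 − (7.6)² = 3.44

3.4400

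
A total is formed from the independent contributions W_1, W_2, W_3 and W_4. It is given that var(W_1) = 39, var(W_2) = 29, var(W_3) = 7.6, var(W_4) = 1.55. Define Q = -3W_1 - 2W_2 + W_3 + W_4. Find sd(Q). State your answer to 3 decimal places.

By independence, var(Q) = (-3)²var(W_1) + (-2)²var(W_2) + (1)²var(W_3) + (1)²var(W_4)
= (-3)²·39 + (-2)²·29 + (1)²·7.6 + (1)²·1.55 = 476.15
sd(Q) = √476.15 ≈ 21.821

21.821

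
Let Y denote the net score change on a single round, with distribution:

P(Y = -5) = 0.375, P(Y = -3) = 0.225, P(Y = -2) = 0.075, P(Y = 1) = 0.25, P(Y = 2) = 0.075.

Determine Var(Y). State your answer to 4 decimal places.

E[Y] = (-5)(0.375) + (-3)(0.225) + (-2)(0.075) + (1)(0.25) + (2)(0.075) = -2.3
E[Y²] = (-5)²(0.375) + (-3)²(0.225) + (-2)²(0.075) + (1)²(0.25) + (2)²(0.075) = 12.25
Var(Y) = E[Y²] − (E[Y])² = 12.25 − (-2.3)² = 6.96

6.9600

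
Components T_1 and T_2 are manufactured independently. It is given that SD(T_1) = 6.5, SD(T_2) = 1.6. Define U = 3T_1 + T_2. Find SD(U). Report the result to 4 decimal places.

Var(T_1) = 42.25, Var(T_2) = 2.56
By independence, Var(U) = (3)²Var(T_1) + (1)²Var(T_2)
= (3)²·42.25 + (1)²·2.56 = 382.81
SD(U) = √382.81 ≈ 19.5655

19.5655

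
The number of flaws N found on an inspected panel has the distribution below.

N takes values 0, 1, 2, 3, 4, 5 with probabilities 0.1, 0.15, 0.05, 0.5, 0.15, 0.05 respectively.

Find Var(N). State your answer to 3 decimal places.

E[N] = (0)(0.1) + (1)(0.15) + (2)(0.05) + (3)(0.5) + (4)(0.15) + (5)(0.05) = 2.6
E[N²] = (0)²(0.1) + (1)²(0.15) + (2)²(0.05) + (3)²(0.5) + (4)²(0.15) + (5)²(0.05) = 8.5
Var(N) = E[N²] − (E[N])² = 8.5 − (2.6)² = 1.74

1.740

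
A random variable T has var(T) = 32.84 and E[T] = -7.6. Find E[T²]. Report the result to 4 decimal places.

90.6000

E[T²] = var(T) + (E[T])² = 32.84 + (-7.6)² = 90.6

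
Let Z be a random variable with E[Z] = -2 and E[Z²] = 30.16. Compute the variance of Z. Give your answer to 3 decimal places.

Var(Z) = 30.16 − (-2)² = 26.16

26.160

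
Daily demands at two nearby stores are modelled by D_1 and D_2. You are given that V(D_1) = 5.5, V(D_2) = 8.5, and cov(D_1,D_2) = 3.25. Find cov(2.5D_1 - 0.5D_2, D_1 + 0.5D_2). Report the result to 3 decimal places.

cov(2.5D_1 - 0.5D_2, D_1 + 0.5D_2) = (2.5)(1)V(D_1) + (-0.5)(0.5)V(D_2) + [(2.5)(0.5) + (-0.5)(1)]cov(D_1,D_2)
= 2.5·5.5 + -0.25·8.5 + 0.75·3.25 = 14.0625

14.063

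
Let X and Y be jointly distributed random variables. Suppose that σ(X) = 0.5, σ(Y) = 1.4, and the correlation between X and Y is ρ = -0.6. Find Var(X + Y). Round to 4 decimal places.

1.3700

Var(X) = (0.5)² = 0.25;  Var(Y) = (1.4)² = 1.96
cov(X,Y) = ρ·σ(X)·σ(Y) = -0.6·0.5·1.4 = -0.42
Var(X + Y) = (1)²·Var(X) + (1)²·Var(Y) + 2·(1)·(1)·cov(X,Y)
= 1·0.25 + 1·1.96 + 2·-0.42 = 1.37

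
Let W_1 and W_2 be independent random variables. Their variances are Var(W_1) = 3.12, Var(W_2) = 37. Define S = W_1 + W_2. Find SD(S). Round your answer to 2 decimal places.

By independence, Var(S) = (1)²Var(W_1) + (1)²Var(W_2)
= (1)²·3.12 + (1)²·37 = 40.12
SD(S) = √40.12 ≈ 6.33

6.33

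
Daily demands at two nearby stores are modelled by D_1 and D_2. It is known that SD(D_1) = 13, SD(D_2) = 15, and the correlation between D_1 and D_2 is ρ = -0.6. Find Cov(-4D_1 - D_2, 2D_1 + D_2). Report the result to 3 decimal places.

-875.000

V(D_1) = (13)² = 169;  V(D_2) = (15)² = 225
Cov(D_1,D_2) = ρ·SD(D_1)·SD(D_2) = -0.6·13·15 = -117
Cov(-4D_1 - D_2, 2D_1 + D_2) = (-4)(2)V(D_1) + (-1)(1)V(D_2) + [(-4)(1) + (-1)(2)]Cov(D_1,D_2)
= -8·169 + -1·225 + -6·-117 = -875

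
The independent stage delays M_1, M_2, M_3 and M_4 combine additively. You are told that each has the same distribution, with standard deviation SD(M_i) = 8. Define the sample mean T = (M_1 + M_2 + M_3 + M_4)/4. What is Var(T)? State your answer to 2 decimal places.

Var(M_i) = (8)² = 64
By independence, Var(T) = (0.25)²Var(M_1) + (0.25)²Var(M_2) + (0.25)²Var(M_3) + (0.25)²Var(M_4)
= (0.25)²·64 + (0.25)²·64 + (0.25)²·64 + (0.25)²·64 = 16

16.00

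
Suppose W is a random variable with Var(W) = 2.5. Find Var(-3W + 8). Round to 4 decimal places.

Var(-3W + 8) = (-3)²·Var(W) = 9·2.5 = 22.5

22.5000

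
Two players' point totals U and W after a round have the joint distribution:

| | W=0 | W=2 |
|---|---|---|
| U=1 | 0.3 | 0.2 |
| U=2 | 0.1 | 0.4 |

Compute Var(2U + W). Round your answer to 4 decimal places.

2.7600

E[U] = 1.5,  E[W] = 1.2,  E[UW] = 2
Var(U) = 2.5 − (1.5)² = 0.25;  Var(W) = 2.4 − (1.2)² = 0.96
Cov(U,W) = 2 − (1.5)(1.2) = 0.2
Var(2U + W) = (2)²·0.25 + (1)²·0.96 + 2·(2)·(1)·0.2 = 2.76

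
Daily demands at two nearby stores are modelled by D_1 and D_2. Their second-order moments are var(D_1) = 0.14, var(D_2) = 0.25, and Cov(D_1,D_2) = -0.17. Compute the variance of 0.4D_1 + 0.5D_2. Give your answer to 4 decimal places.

var(0.4D_1 + 0.5D_2) = (0.4)²·var(D_1) + (0.5)²·var(D_2) + 2·(0.4)·(0.5)·Cov(D_1,D_2)
= 0.16·0.14 + 0.25·0.25 + 0.4·-0.17 = 0.0169

0.0169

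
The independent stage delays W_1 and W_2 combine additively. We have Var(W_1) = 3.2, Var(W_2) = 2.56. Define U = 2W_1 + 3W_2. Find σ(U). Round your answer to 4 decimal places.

By independence, Var(U) = (2)²Var(W_1) + (3)²Var(W_2)
= (2)²·3.2 + (3)²·2.56 = 35.84
σ(U) = √35.84 ≈ 5.9867

5.9867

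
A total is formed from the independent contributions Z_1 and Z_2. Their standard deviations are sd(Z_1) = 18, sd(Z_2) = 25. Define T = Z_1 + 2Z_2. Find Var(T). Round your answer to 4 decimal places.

2824.0000

Var(Z_1) = 324, Var(Z_2) = 625
By independence, Var(T) = (1)²Var(Z_1) + (2)²Var(Z_2)
= (1)²·324 + (2)²·625 = 2824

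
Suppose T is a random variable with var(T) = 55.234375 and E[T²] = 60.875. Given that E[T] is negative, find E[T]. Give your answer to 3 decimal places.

-2.375

(E[T])² = E[T²] − var(T) = 60.875 − 55.234375 = 5.640625
E[T] = −√5.640625 = -2.375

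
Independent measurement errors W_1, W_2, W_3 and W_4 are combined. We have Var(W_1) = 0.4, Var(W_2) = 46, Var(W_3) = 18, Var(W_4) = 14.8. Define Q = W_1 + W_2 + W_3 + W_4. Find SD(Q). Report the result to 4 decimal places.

8.8994

By independence, Var(Q) = (1)²Var(W_1) + (1)²Var(W_2) + (1)²Var(W_3) + (1)²Var(W_4)
= (1)²·0.4 + (1)²·46 + (1)²·18 + (1)²·14.8 = 79.2
SD(Q) = √79.2 ≈ 8.8994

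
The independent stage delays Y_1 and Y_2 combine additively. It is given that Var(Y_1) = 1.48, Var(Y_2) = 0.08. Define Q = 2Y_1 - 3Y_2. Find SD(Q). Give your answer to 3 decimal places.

By independence, Var(Q) = (2)²Var(Y_1) + (-3)²Var(Y_2)
= (2)²·1.48 + (-3)²·0.08 = 6.64
SD(Q) = √6.64 ≈ 2.577

2.577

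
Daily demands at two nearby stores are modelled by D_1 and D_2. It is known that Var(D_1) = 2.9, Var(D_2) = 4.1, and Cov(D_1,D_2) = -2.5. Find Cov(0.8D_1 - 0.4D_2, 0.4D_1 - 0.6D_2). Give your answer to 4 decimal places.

Cov(0.8D_1 - 0.4D_2, 0.4D_1 - 0.6D_2) = (0.8)(0.4)Var(D_1) + (-0.4)(-0.6)Var(D_2) + [(0.8)(-0.6) + (-0.4)(0.4)]Cov(D_1,D_2)
= 0.32·2.9 + 0.24·4.1 + -0.64·-2.5 = 3.512

3.5120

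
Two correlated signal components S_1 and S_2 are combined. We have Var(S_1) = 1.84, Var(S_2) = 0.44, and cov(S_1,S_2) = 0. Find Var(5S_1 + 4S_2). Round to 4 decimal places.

Var(5S_1 + 4S_2) = (5)²·Var(S_1) + (4)²·Var(S_2) + 2·(5)·(4)·cov(S_1,S_2)
= 25·1.84 + 16·0.44 + 40·0 = 53.04

53.0400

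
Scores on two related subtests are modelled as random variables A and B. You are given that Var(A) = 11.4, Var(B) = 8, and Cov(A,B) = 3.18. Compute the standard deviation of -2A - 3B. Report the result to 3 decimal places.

12.480

Var(-2A - 3B) = (-2)²·Var(A) + (-3)²·Var(B) + 2·(-2)·(-3)·Cov(A,B)
= 4·11.4 + 9·8 + 12·3.18 = 155.76
SD(-2A - 3B) = √155.76 ≈ 12.480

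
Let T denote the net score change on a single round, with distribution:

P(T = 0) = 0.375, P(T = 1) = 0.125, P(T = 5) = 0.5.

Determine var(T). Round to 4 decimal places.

5.7344

E[T] = (0)(0.375) + (1)(0.125) + (5)(0.5) = 2.625
E[T²] = (0)²(0.375) + (1)²(0.125) + (5)²(0.5) = 12.625
var(T) = E[T²] − (E[T])² = 12.625 − (2.625)² = 5.734375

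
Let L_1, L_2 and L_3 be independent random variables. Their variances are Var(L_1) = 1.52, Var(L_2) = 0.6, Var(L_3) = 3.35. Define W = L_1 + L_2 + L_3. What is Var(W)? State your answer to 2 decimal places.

5.47

By independence, Var(W) = (1)²Var(L_1) + (1)²Var(L_2) + (1)²Var(L_3)
= (1)²·1.52 + (1)²·0.6 + (1)²·3.35 = 5.47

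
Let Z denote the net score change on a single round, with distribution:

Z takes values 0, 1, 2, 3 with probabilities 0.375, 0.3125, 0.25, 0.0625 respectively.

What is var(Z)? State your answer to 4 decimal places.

0.8750

E[Z] = (0)(0.375) + (1)(0.3125) + (2)(0.25) + (3)(0.0625) = 1
E[Z²] = (0)²(0.375) + (1)²(0.3125) + (2)²(0.25) + (3)²(0.0625) = 1.875
var(Z) = E[Z²] − (E[Z])² = 1.875 − (1)² = 0.875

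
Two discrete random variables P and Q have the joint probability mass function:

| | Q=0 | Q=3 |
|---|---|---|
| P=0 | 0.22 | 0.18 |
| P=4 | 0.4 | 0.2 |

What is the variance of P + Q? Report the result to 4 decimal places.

E[P] = 2.4,  E[Q] = 1.14,  E[PQ] = 2.4
V(P) = 9.6 − (2.4)² = 3.84;  V(Q) = 3.42 − (1.14)² = 2.1204
Cov(P,Q) = 2.4 − (2.4)(1.14) = -0.336
V(P + Q) = (1)²·3.84 + (1)²·2.1204 + 2·(1)·(1)·-0.336 = 5.2884

5.2884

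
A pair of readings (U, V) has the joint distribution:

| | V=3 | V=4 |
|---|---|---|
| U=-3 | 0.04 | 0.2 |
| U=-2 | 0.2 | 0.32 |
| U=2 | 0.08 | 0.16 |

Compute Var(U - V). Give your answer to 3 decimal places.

E[U] = -1.28,  E[V] = 3.68,  E[UV] = -4.76
Var(U) = 5.2 − (-1.28)² = 3.5616;  Var(V) = 13.76 − (3.68)² = 0.2176
Cov(U,V) = -4.76 − (-1.28)(3.68) = -0.0496
Var(U - V) = (1)²·3.5616 + (-1)²·0.2176 + 2·(1)·(-1)·-0.0496 = 3.8784

3.878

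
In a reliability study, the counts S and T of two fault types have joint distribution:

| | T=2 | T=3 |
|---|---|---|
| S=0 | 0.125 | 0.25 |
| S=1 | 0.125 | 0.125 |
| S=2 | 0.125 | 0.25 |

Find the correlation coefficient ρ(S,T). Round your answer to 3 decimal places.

E[S] = 1,  E[T] = 2.625
E[ST] = 2.625
cov(S,T) = E[ST] − E[S]E[T] = 2.625 − (1)(2.625) = 0
var(S) = 0.75,  var(T) = 0.234375
ρ = 0 / √(0.75·0.234375) ≈ 0.000

0.000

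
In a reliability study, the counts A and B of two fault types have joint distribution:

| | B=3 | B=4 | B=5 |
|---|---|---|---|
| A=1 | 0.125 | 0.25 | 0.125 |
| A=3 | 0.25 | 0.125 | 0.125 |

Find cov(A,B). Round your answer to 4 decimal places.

E[A] = 2,  E[B] = 3.875
E[AB] = 7.625
cov(A,B) = E[AB] − E[A]E[B] = 7.625 − (2)(3.875) = -0.125

-0.1250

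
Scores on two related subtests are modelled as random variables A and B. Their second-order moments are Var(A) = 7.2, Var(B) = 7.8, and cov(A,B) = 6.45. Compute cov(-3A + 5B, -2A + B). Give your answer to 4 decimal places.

-1.6500

cov(-3A + 5B, -2A + B) = (-3)(-2)Var(A) + (5)(1)Var(B) + [(-3)(1) + (5)(-2)]cov(A,B)
= 6·7.2 + 5·7.8 + -13·6.45 = -1.65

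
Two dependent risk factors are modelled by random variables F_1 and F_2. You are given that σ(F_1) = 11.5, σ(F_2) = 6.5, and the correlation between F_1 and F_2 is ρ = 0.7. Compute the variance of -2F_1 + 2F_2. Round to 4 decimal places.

Var(F_1) = (11.5)² = 132.25;  Var(F_2) = (6.5)² = 42.25
cov(F_1,F_2) = ρ·σ(F_1)·σ(F_2) = 0.7·11.5·6.5 = 52.325
Var(-2F_1 + 2F_2) = (-2)²·Var(F_1) + (2)²·Var(F_2) + 2·(-2)·(2)·cov(F_1,F_2)
= 4·132.25 + 4·42.25 + -8·52.325 = 279.4

279.4000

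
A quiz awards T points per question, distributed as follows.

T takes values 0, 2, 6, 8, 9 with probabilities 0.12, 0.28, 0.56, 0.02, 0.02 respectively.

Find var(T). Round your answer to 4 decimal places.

6.0324

E[T] = (0)(0.12) + (2)(0.28) + (6)(0.56) + (8)(0.02) + (9)(0.02) = 4.26
E[T²] = (0)²(0.12) + (2)²(0.28) + (6)²(0.56) + (8)²(0.02) + (9)²(0.02) = 24.18
var(T) = E[T²] − (E[T])² = 24.18 − (4.26)² = 6.0324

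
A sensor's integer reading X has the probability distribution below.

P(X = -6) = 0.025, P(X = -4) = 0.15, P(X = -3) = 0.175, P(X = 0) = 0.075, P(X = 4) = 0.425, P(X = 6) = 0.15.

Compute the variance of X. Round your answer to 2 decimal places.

E[X] = (-6)(0.025) + (-4)(0.15) + (-3)(0.175) + (0)(0.075) + (4)(0.425) + (6)(0.15) = 1.325
E[X²] = (-6)²(0.025) + (-4)²(0.15) + (-3)²(0.175) + (0)²(0.075) + (4)²(0.425) + (6)²(0.15) = 17.075
Var(X) = E[X²] − (E[X])² = 17.075 − (1.325)² = 15.319375

15.32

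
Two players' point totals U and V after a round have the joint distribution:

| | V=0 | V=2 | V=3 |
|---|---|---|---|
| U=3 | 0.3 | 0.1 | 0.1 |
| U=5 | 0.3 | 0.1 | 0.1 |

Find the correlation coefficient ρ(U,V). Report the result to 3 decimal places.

0.000

E[U] = 4,  E[V] = 1
E[UV] = 4
Cov(U,V) = E[UV] − E[U]E[V] = 4 − (4)(1) = 0
Var(U) = 1,  Var(V) = 1.6
ρ = 0 / √(1·1.6) ≈ 0.000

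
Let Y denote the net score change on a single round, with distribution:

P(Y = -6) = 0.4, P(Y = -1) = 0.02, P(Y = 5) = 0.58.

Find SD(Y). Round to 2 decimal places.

5.36

E[Y] = (-6)(0.4) + (-1)(0.02) + (5)(0.58) = 0.48
E[Y²] = (-6)²(0.4) + (-1)²(0.02) + (5)²(0.58) = 28.92
Var(Y) = E[Y²] − (E[Y])² = 28.92 − (0.48)² = 28.6896
SD(Y) = √28.6896 ≈ 5.36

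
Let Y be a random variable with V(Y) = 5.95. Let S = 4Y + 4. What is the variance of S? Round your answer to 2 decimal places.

V(4Y + 4) = (4)²·V(Y) = 16·5.95 = 95.2

95.20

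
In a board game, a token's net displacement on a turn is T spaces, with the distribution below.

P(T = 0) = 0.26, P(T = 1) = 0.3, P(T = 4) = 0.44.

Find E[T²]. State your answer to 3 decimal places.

7.340

E[T²] = (0)²(0.26) + (1)²(0.3) + (4)²(0.44) = 7.34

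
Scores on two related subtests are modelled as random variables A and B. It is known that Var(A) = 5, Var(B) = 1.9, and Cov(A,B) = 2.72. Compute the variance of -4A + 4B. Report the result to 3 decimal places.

Var(-4A + 4B) = (-4)²·Var(A) + (4)²·Var(B) + 2·(-4)·(4)·Cov(A,B)
= 16·5 + 16·1.9 + -32·2.72 = 23.36

23.360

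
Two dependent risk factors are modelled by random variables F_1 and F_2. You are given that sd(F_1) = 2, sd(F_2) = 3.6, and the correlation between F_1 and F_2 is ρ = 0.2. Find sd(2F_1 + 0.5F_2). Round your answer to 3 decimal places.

4.703

var(F_1) = (2)² = 4;  var(F_2) = (3.6)² = 12.96
Cov(F_1,F_2) = ρ·sd(F_1)·sd(F_2) = 0.2·2·3.6 = 1.44
var(2F_1 + 0.5F_2) = (2)²·var(F_1) + (0.5)²·var(F_2) + 2·(2)·(0.5)·Cov(F_1,F_2)
= 4·4 + 0.25·12.96 + 2·1.44 = 22.12
sd(2F_1 + 0.5F_2) = √22.12 ≈ 4.703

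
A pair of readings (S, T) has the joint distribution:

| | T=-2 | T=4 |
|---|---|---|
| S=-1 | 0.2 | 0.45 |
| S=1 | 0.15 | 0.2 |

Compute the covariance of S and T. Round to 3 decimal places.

-0.330

E[S] = -0.3,  E[T] = 1.9
E[ST] = -0.9
Cov(S,T) = E[ST] − E[S]E[T] = -0.9 − (-0.3)(1.9) = -0.33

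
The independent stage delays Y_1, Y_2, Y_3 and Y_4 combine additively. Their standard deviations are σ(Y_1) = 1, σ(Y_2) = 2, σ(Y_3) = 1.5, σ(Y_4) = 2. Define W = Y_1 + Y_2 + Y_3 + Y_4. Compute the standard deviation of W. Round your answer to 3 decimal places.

Var(Y_1) = 1, Var(Y_2) = 4, Var(Y_3) = 2.25, Var(Y_4) = 4
By independence, Var(W) = (1)²Var(Y_1) + (1)²Var(Y_2) + (1)²Var(Y_3) + (1)²Var(Y_4)
= (1)²·1 + (1)²·4 + (1)²·2.25 + (1)²·4 = 11.25
σ(W) = √11.25 ≈ 3.354

3.354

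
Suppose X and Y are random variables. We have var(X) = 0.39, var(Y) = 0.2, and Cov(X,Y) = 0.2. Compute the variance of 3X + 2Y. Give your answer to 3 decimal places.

6.710

var(3X + 2Y) = (3)²·var(X) + (2)²·var(Y) + 2·(3)·(2)·Cov(X,Y)
= 9·0.39 + 4·0.2 + 12·0.2 = 6.71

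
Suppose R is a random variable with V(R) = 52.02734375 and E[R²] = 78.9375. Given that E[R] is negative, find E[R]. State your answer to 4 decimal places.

(E[R])² = E[R²] − V(R) = 78.9375 − 52.02734375 = 26.91015625
E[R] = −√26.91015625 = -5.1875

-5.1875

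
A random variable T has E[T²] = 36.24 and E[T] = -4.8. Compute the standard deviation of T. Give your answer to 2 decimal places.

Var(T) = 36.24 − (-4.8)² = 13.2
σ(T) = √13.2 ≈ 3.63

3.63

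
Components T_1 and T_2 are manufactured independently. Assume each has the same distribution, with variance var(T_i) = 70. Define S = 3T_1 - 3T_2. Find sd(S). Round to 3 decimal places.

By independence, var(S) = (3)²var(T_1) + (-3)²var(T_2)
= (3)²·70 + (-3)²·70 = 1260
sd(S) = √1260 ≈ 35.496

35.496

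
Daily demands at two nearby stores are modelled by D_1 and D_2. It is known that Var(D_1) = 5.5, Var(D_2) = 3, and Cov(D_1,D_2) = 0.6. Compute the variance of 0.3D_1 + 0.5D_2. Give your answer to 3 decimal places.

Var(0.3D_1 + 0.5D_2) = (0.3)²·Var(D_1) + (0.5)²·Var(D_2) + 2·(0.3)·(0.5)·Cov(D_1,D_2)
= 0.09·5.5 + 0.25·3 + 0.3·0.6 = 1.425

1.425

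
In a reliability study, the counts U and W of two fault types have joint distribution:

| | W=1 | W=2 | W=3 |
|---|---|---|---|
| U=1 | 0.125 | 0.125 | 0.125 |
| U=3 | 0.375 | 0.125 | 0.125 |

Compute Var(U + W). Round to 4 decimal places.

E[U] = 2.25,  E[W] = 1.75,  E[UW] = 3.75
Var(U) = 6 − (2.25)² = 0.9375;  Var(W) = 3.75 − (1.75)² = 0.6875
cov(U,W) = 3.75 − (2.25)(1.75) = -0.1875
Var(U + W) = (1)²·0.9375 + (1)²·0.6875 + 2·(1)·(1)·-0.1875 = 1.25

1.2500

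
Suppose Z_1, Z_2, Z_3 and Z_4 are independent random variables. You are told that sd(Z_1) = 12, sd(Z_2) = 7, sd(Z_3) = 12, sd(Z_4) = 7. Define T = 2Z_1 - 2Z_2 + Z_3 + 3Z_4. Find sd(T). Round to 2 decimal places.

Var(Z_1) = 144, Var(Z_2) = 49, Var(Z_3) = 144, Var(Z_4) = 49
By independence, Var(T) = (2)²Var(Z_1) + (-2)²Var(Z_2) + (1)²Var(Z_3) + (3)²Var(Z_4)
= (2)²·144 + (-2)²·49 + (1)²·144 + (3)²·49 = 1357
sd(T) = √1357 ≈ 36.84

36.84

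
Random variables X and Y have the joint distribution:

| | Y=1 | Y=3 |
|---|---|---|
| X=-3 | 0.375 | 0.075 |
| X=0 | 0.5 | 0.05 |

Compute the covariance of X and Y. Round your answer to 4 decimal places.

-0.1125

E[X] = -1.35,  E[Y] = 1.25
E[XY] = -1.8
Cov(X,Y) = E[XY] − E[X]E[Y] = -1.8 − (-1.35)(1.25) = -0.1125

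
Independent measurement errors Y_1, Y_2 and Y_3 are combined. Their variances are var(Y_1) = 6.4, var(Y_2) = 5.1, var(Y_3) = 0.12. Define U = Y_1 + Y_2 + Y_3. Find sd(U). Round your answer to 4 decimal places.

By independence, var(U) = (1)²var(Y_1) + (1)²var(Y_2) + (1)²var(Y_3)
= (1)²·6.4 + (1)²·5.1 + (1)²·0.12 = 11.62
sd(U) = √11.62 ≈ 3.4088

3.4088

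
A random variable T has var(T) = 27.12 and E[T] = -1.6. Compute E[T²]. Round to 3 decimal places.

29.680

E[T²] = var(T) + (E[T])² = 27.12 + (-1.6)² = 29.68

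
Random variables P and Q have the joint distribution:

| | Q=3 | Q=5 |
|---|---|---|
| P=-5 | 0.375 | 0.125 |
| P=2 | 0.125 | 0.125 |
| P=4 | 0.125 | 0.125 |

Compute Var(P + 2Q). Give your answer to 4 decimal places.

E[P] = -1,  E[Q] = 3.75,  E[PQ] = -2.75
Var(P) = 17.5 − (-1)² = 16.5;  Var(Q) = 15 − (3.75)² = 0.9375
Cov(P,Q) = -2.75 − (-1)(3.75) = 1
Var(P + 2Q) = (1)²·16.5 + (2)²·0.9375 + 2·(1)·(2)·1 = 24.25

24.2500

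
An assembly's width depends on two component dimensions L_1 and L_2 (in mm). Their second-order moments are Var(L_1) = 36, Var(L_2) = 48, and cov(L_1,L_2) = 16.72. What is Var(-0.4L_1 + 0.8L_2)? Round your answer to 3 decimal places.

Var(-0.4L_1 + 0.8L_2) = (-0.4)²·Var(L_1) + (0.8)²·Var(L_2) + 2·(-0.4)·(0.8)·cov(L_1,L_2)
= 0.16·36 + 0.64·48 + -0.64·16.72 = 25.7792

25.779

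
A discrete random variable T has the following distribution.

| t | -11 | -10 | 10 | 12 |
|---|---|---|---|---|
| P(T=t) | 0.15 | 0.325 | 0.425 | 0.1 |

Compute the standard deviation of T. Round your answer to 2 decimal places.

10.36

E[T] = (-11)(0.15) + (-10)(0.325) + (10)(0.425) + (12)(0.1) = 0.55
E[T²] = (-11)²(0.15) + (-10)²(0.325) + (10)²(0.425) + (12)²(0.1) = 107.55
Var(T) = E[T²] − (E[T])² = 107.55 − (0.55)² = 107.2475
σ(T) = √107.2475 ≈ 10.36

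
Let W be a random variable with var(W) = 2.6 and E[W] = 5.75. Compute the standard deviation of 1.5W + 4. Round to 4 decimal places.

2.4187

var(1.5W + 4) = (1.5)²·2.6 = 5.85
σ(1.5W + 4) = √5.85 ≈ 2.4187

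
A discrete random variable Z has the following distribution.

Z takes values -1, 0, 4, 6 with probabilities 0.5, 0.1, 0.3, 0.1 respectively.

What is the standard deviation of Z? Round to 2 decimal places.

2.69

E[Z] = (-1)(0.5) + (0)(0.1) + (4)(0.3) + (6)(0.1) = 1.3
E[Z²] = (-1)²(0.5) + (0)²(0.1) + (4)²(0.3) + (6)²(0.1) = 8.9
Var(Z) = E[Z²] − (E[Z])² = 8.9 − (1.3)² = 7.21
σ(Z) = √7.21 ≈ 2.69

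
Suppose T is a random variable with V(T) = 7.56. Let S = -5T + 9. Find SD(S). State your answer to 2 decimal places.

13.75

V(-5T + 9) = (-5)²·7.56 = 189
SD(S) = √189 ≈ 13.75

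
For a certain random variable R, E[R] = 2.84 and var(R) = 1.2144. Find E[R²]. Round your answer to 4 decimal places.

9.2800

E[R²] = var(R) + (E[R])² = 1.2144 + (2.84)² = 9.28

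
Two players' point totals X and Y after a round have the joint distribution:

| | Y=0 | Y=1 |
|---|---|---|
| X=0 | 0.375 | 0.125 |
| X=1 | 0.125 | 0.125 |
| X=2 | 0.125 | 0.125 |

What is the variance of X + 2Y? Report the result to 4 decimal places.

E[X] = 0.75,  E[Y] = 0.375,  E[XY] = 0.375
Var(X) = 1.25 − (0.75)² = 0.6875;  Var(Y) = 0.375 − (0.375)² = 0.234375
Cov(X,Y) = 0.375 − (0.75)(0.375) = 0.09375
Var(X + 2Y) = (1)²·0.6875 + (2)²·0.234375 + 2·(1)·(2)·0.09375 = 2

2.0000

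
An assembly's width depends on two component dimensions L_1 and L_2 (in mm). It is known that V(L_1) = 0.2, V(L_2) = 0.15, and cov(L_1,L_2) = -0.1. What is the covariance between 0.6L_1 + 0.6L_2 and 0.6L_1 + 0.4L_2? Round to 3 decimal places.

0.048

cov(0.6L_1 + 0.6L_2, 0.6L_1 + 0.4L_2) = (0.6)(0.6)V(L_1) + (0.6)(0.4)V(L_2) + [(0.6)(0.4) + (0.6)(0.6)]cov(L_1,L_2)
= 0.36·0.2 + 0.24·0.15 + 0.6·-0.1 = 0.048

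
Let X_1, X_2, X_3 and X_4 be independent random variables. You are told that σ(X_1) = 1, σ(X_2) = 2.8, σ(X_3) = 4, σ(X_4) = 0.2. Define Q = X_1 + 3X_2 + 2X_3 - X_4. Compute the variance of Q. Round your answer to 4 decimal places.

135.6000

V(X_1) = 1, V(X_2) = 7.84, V(X_3) = 16, V(X_4) = 0.04
By independence, V(Q) = (1)²V(X_1) + (3)²V(X_2) + (2)²V(X_3) + (-1)²V(X_4)
= (1)²·1 + (3)²·7.84 + (2)²·16 + (-1)²·0.04 = 135.6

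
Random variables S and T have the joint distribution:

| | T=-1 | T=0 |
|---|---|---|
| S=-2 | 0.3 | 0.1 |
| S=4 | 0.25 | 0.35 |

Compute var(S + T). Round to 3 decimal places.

9.848

E[S] = 1.6,  E[T] = -0.55,  E[ST] = -0.4
var(S) = 11.2 − (1.6)² = 8.64;  var(T) = 0.55 − (-0.55)² = 0.2475
cov(S,T) = -0.4 − (1.6)(-0.55) = 0.48
var(S + T) = (1)²·8.64 + (1)²·0.2475 + 2·(1)·(1)·0.48 = 9.8475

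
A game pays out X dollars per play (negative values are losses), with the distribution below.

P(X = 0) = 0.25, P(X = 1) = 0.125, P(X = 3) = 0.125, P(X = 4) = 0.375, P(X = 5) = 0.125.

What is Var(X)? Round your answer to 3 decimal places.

E[X] = (0)(0.25) + (1)(0.125) + (3)(0.125) + (4)(0.375) + (5)(0.125) = 2.625
E[X²] = (0)²(0.25) + (1)²(0.125) + (3)²(0.125) + (4)²(0.375) + (5)²(0.125) = 10.375
Var(X) = E[X²] − (E[X])² = 10.375 − (2.625)² = 3.484375

3.484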